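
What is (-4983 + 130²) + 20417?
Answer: 32334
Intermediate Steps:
(-4983 + 130²) + 20417 = (-4983 + 16900) + 20417 = 11917 + 20417 = 32334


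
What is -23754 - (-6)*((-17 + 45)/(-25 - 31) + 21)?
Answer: -23631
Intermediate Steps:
-23754 - (-6)*((-17 + 45)/(-25 - 31) + 21) = -23754 - (-6)*(28/(-56) + 21) = -23754 - (-6)*(28*(-1/56) + 21) = -23754 - (-6)*(-1/2 + 21) = -23754 - (-6)*41/2 = -23754 - 1*(-123) = -23754 + 123 = -23631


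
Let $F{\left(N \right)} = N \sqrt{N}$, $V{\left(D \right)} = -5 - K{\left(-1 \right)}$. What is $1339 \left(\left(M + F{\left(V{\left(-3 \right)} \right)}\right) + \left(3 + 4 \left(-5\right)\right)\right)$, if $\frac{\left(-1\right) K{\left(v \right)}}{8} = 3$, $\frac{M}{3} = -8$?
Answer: $-54899 + 25441 \sqrt{19} \approx 55996.0$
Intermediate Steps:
$M = -24$ ($M = 3 \left(-8\right) = -24$)
$K{\left(v \right)} = -24$ ($K{\left(v \right)} = \left(-8\right) 3 = -24$)
$V{\left(D \right)} = 19$ ($V{\left(D \right)} = -5 - -24 = -5 + 24 = 19$)
$F{\left(N \right)} = N^{\frac{3}{2}}$
$1339 \left(\left(M + F{\left(V{\left(-3 \right)} \right)}\right) + \left(3 + 4 \left(-5\right)\right)\right) = 1339 \left(\left(-24 + 19^{\frac{3}{2}}\right) + \left(3 + 4 \left(-5\right)\right)\right) = 1339 \left(\left(-24 + 19 \sqrt{19}\right) + \left(3 - 20\right)\right) = 1339 \left(\left(-24 + 19 \sqrt{19}\right) - 17\right) = 1339 \left(-41 + 19 \sqrt{19}\right) = -54899 + 25441 \sqrt{19}$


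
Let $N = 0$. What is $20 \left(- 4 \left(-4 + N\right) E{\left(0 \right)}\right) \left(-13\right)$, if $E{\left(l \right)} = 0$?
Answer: $0$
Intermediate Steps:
$20 \left(- 4 \left(-4 + N\right) E{\left(0 \right)}\right) \left(-13\right) = 20 \left(- 4 \left(-4 + 0\right) 0\right) \left(-13\right) = 20 \left(- 4 \left(\left(-4\right) 0\right)\right) \left(-13\right) = 20 \left(\left(-4\right) 0\right) \left(-13\right) = 20 \cdot 0 \left(-13\right) = 0 \left(-13\right) = 0$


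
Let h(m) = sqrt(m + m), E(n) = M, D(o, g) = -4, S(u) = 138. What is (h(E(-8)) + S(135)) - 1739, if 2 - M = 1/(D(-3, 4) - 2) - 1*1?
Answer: -1601 + sqrt(57)/3 ≈ -1598.5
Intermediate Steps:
M = 19/6 (M = 2 - (1/(-4 - 2) - 1*1) = 2 - (1/(-6) - 1) = 2 - (-1/6 - 1) = 2 - 1*(-7/6) = 2 + 7/6 = 19/6 ≈ 3.1667)
E(n) = 19/6
h(m) = sqrt(2)*sqrt(m) (h(m) = sqrt(2*m) = sqrt(2)*sqrt(m))
(h(E(-8)) + S(135)) - 1739 = (sqrt(2)*sqrt(19/6) + 138) - 1739 = (sqrt(2)*(sqrt(114)/6) + 138) - 1739 = (sqrt(57)/3 + 138) - 1739 = (138 + sqrt(57)/3) - 1739 = -1601 + sqrt(57)/3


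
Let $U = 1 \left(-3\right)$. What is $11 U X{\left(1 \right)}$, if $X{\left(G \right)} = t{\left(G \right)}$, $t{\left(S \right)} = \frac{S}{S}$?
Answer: $-33$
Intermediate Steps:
$t{\left(S \right)} = 1$
$X{\left(G \right)} = 1$
$U = -3$
$11 U X{\left(1 \right)} = 11 \left(-3\right) 1 = \left(-33\right) 1 = -33$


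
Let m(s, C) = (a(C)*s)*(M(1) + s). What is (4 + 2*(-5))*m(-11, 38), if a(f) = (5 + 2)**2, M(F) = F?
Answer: -32340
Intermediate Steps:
a(f) = 49 (a(f) = 7**2 = 49)
m(s, C) = 49*s*(1 + s) (m(s, C) = (49*s)*(1 + s) = 49*s*(1 + s))
(4 + 2*(-5))*m(-11, 38) = (4 + 2*(-5))*(49*(-11)*(1 - 11)) = (4 - 10)*(49*(-11)*(-10)) = -6*5390 = -32340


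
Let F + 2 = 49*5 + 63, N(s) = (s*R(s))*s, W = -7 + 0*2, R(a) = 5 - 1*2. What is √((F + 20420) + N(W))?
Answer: √20873 ≈ 144.47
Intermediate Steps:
R(a) = 3 (R(a) = 5 - 2 = 3)
W = -7 (W = -7 + 0 = -7)
N(s) = 3*s² (N(s) = (s*3)*s = (3*s)*s = 3*s²)
F = 306 (F = -2 + (49*5 + 63) = -2 + (245 + 63) = -2 + 308 = 306)
√((F + 20420) + N(W)) = √((306 + 20420) + 3*(-7)²) = √(20726 + 3*49) = √(20726 + 147) = √20873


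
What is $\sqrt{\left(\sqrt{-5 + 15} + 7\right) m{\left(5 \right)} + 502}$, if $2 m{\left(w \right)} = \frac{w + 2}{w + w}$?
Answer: $\frac{\sqrt{50445 + 35 \sqrt{10}}}{10} \approx 22.485$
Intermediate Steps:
$m{\left(w \right)} = \frac{2 + w}{4 w}$ ($m{\left(w \right)} = \frac{\left(w + 2\right) \frac{1}{w + w}}{2} = \frac{\left(2 + w\right) \frac{1}{2 w}}{2} = \frac{\frac{1}{2} \frac{1}{w} \left(2 + w\right)}{2} = \frac{2 + w}{4 w}$)
$\sqrt{\left(\sqrt{-5 + 15} + 7\right) m{\left(5 \right)} + 502} = \sqrt{\left(\sqrt{-5 + 15} + 7\right) \frac{2 + 5}{4 \cdot 5} + 502} = \sqrt{\left(\sqrt{10} + 7\right) \frac{1}{4} \cdot \frac{1}{5} \cdot 7 + 502} = \sqrt{\left(7 + \sqrt{10}\right) \frac{7}{20} + 502} = \sqrt{\left(\frac{49}{20} + \frac{7 \sqrt{10}}{20}\right) + 502} = \sqrt{\frac{10089}{20} + \frac{7 \sqrt{10}}{20}}$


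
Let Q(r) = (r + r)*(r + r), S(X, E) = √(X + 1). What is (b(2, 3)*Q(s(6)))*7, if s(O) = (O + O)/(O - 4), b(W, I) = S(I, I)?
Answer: 2016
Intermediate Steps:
S(X, E) = √(1 + X)
b(W, I) = √(1 + I)
s(O) = 2*O/(-4 + O) (s(O) = (2*O)/(-4 + O) = 2*O/(-4 + O))
Q(r) = 4*r² (Q(r) = (2*r)*(2*r) = 4*r²)
(b(2, 3)*Q(s(6)))*7 = (√(1 + 3)*(4*(2*6/(-4 + 6))²))*7 = (√4*(4*(2*6/2)²))*7 = (2*(4*(2*6*(½))²))*7 = (2*(4*6²))*7 = (2*(4*36))*7 = (2*144)*7 = 288*7 = 2016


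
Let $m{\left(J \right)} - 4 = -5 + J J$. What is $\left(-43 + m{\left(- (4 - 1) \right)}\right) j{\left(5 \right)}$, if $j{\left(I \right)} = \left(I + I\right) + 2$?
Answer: $-420$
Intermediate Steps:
$j{\left(I \right)} = 2 + 2 I$ ($j{\left(I \right)} = 2 I + 2 = 2 + 2 I$)
$m{\left(J \right)} = -1 + J^{2}$ ($m{\left(J \right)} = 4 + \left(-5 + J J\right) = 4 + \left(-5 + J^{2}\right) = -1 + J^{2}$)
$\left(-43 + m{\left(- (4 - 1) \right)}\right) j{\left(5 \right)} = \left(-43 - \left(1 - \left(- (4 - 1)\right)^{2}\right)\right) \left(2 + 2 \cdot 5\right) = \left(-43 - \left(1 - \left(- (4 - 1)\right)^{2}\right)\right) \left(2 + 10\right) = \left(-43 - \left(1 - \left(\left(-1\right) 3\right)^{2}\right)\right) 12 = \left(-43 - \left(1 - \left(-3\right)^{2}\right)\right) 12 = \left(-43 + \left(-1 + 9\right)\right) 12 = \left(-43 + 8\right) 12 = \left(-35\right) 12 = -420$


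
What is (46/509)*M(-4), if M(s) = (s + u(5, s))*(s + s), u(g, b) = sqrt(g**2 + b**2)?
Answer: 1472/509 - 368*sqrt(41)/509 ≈ -1.7374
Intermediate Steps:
u(g, b) = sqrt(b**2 + g**2)
M(s) = 2*s*(s + sqrt(25 + s**2)) (M(s) = (s + sqrt(s**2 + 5**2))*(s + s) = (s + sqrt(s**2 + 25))*(2*s) = (s + sqrt(25 + s**2))*(2*s) = 2*s*(s + sqrt(25 + s**2)))
(46/509)*M(-4) = (46/509)*(2*(-4)*(-4 + sqrt(25 + (-4)**2))) = (46*(1/509))*(2*(-4)*(-4 + sqrt(25 + 16))) = 46*(2*(-4)*(-4 + sqrt(41)))/509 = 46*(32 - 8*sqrt(41))/509 = 1472/509 - 368*sqrt(41)/509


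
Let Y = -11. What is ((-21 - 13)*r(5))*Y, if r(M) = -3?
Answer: -1122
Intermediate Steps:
((-21 - 13)*r(5))*Y = ((-21 - 13)*(-3))*(-11) = -34*(-3)*(-11) = 102*(-11) = -1122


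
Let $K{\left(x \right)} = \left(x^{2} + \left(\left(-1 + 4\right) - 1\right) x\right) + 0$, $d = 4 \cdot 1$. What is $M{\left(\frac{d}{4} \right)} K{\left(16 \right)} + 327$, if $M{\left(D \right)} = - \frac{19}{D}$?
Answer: $-5145$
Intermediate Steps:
$d = 4$
$K{\left(x \right)} = x^{2} + 2 x$ ($K{\left(x \right)} = \left(x^{2} + \left(3 - 1\right) x\right) + 0 = \left(x^{2} + 2 x\right) + 0 = x^{2} + 2 x$)
$M{\left(\frac{d}{4} \right)} K{\left(16 \right)} + 327 = - \frac{19}{4 \cdot \frac{1}{4}} \cdot 16 \left(2 + 16\right) + 327 = - \frac{19}{4 \cdot \frac{1}{4}} \cdot 16 \cdot 18 + 327 = - \frac{19}{1} \cdot 288 + 327 = \left(-19\right) 1 \cdot 288 + 327 = \left(-19\right) 288 + 327 = -5472 + 327 = -5145$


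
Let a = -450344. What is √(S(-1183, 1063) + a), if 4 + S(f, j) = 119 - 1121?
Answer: 15*I*√2006 ≈ 671.83*I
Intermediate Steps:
S(f, j) = -1006 (S(f, j) = -4 + (119 - 1121) = -4 - 1002 = -1006)
√(S(-1183, 1063) + a) = √(-1006 - 450344) = √(-451350) = 15*I*√2006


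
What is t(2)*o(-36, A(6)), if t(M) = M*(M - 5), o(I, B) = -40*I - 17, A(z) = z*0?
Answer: -8538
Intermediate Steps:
A(z) = 0
o(I, B) = -17 - 40*I
t(M) = M*(-5 + M)
t(2)*o(-36, A(6)) = (2*(-5 + 2))*(-17 - 40*(-36)) = (2*(-3))*(-17 + 1440) = -6*1423 = -8538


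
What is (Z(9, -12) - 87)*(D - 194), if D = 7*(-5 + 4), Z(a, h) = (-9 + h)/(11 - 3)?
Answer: 144117/8 ≈ 18015.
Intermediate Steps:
Z(a, h) = -9/8 + h/8 (Z(a, h) = (-9 + h)/8 = (-9 + h)*(⅛) = -9/8 + h/8)
D = -7 (D = 7*(-1) = -7)
(Z(9, -12) - 87)*(D - 194) = ((-9/8 + (⅛)*(-12)) - 87)*(-7 - 194) = ((-9/8 - 3/2) - 87)*(-201) = (-21/8 - 87)*(-201) = -717/8*(-201) = 144117/8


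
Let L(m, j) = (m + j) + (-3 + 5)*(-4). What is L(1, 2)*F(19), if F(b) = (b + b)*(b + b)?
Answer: -7220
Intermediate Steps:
L(m, j) = -8 + j + m (L(m, j) = (j + m) + 2*(-4) = (j + m) - 8 = -8 + j + m)
F(b) = 4*b² (F(b) = (2*b)*(2*b) = 4*b²)
L(1, 2)*F(19) = (-8 + 2 + 1)*(4*19²) = -20*361 = -5*1444 = -7220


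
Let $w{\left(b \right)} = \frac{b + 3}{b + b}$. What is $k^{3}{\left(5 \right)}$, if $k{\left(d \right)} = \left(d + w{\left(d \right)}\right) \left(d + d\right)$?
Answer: $195112$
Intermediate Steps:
$w{\left(b \right)} = \frac{3 + b}{2 b}$
$k{\left(d \right)} = 2 d \left(d + \frac{3 + d}{2 d}\right)$ ($k{\left(d \right)} = \left(d + \frac{3 + d}{2 d}\right) \left(d + d\right) = \left(d + \frac{3 + d}{2 d}\right) 2 d = 2 d \left(d + \frac{3 + d}{2 d}\right)$)
$k^{3}{\left(5 \right)} = \left(3 + 5 + 2 \cdot 5^{2}\right)^{3} = \left(3 + 5 + 2 \cdot 25\right)^{3} = \left(3 + 5 + 50\right)^{3} = 58^{3} = 195112$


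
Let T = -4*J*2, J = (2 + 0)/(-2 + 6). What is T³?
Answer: -64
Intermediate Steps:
J = ½ (J = 2/4 = 2*(¼) = ½ ≈ 0.50000)
T = -4 (T = -4*½*2 = -2*2 = -4)
T³ = (-4)³ = -64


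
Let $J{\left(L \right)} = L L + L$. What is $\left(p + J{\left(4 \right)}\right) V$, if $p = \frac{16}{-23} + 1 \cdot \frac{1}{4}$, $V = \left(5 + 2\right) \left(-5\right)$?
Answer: $- \frac{62965}{92} \approx -684.4$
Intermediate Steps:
$J{\left(L \right)} = L + L^{2}$ ($J{\left(L \right)} = L^{2} + L = L + L^{2}$)
$V = -35$ ($V = 7 \left(-5\right) = -35$)
$p = - \frac{41}{92}$ ($p = 16 \left(- \frac{1}{23}\right) + 1 \cdot \frac{1}{4} = - \frac{16}{23} + \frac{1}{4} = - \frac{41}{92} \approx -0.44565$)
$\left(p + J{\left(4 \right)}\right) V = \left(- \frac{41}{92} + 4 \left(1 + 4\right)\right) \left(-35\right) = \left(- \frac{41}{92} + 4 \cdot 5\right) \left(-35\right) = \left(- \frac{41}{92} + 20\right) \left(-35\right) = \frac{1799}{92} \left(-35\right) = - \frac{62965}{92}$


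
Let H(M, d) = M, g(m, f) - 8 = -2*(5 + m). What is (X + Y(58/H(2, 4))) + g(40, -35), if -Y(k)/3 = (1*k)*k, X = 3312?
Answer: 707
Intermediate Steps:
g(m, f) = -2 - 2*m (g(m, f) = 8 - 2*(5 + m) = 8 + (-10 - 2*m) = -2 - 2*m)
Y(k) = -3*k**2 (Y(k) = -3*1*k*k = -3*k*k = -3*k**2)
(X + Y(58/H(2, 4))) + g(40, -35) = (3312 - 3*(58/2)**2) + (-2 - 2*40) = (3312 - 3*(58*(1/2))**2) + (-2 - 80) = (3312 - 3*29**2) - 82 = (3312 - 3*841) - 82 = (3312 - 2523) - 82 = 789 - 82 = 707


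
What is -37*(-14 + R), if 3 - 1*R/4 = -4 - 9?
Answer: -1850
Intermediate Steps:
R = 64 (R = 12 - 4*(-4 - 9) = 12 - 4*(-13) = 12 + 52 = 64)
-37*(-14 + R) = -37*(-14 + 64) = -37*50 = -1850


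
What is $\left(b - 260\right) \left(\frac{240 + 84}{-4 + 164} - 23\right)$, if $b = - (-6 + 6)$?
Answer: $\frac{10907}{2} \approx 5453.5$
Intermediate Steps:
$b = 0$ ($b = \left(-1\right) 0 = 0$)
$\left(b - 260\right) \left(\frac{240 + 84}{-4 + 164} - 23\right) = \left(0 - 260\right) \left(\frac{240 + 84}{-4 + 164} - 23\right) = - 260 \left(\frac{324}{160} - 23\right) = - 260 \left(324 \cdot \frac{1}{160} - 23\right) = - 260 \left(\frac{81}{40} - 23\right) = \left(-260\right) \left(- \frac{839}{40}\right) = \frac{10907}{2}$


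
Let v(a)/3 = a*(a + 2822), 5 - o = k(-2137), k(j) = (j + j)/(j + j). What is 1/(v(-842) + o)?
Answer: -1/5001476 ≈ -1.9994e-7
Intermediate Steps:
k(j) = 1 (k(j) = (2*j)/((2*j)) = (2*j)*(1/(2*j)) = 1)
o = 4 (o = 5 - 1*1 = 5 - 1 = 4)
v(a) = 3*a*(2822 + a) (v(a) = 3*(a*(a + 2822)) = 3*(a*(2822 + a)) = 3*a*(2822 + a))
1/(v(-842) + o) = 1/(3*(-842)*(2822 - 842) + 4) = 1/(3*(-842)*1980 + 4) = 1/(-5001480 + 4) = 1/(-5001476) = -1/5001476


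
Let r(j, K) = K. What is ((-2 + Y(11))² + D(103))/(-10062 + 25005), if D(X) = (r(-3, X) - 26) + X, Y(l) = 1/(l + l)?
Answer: 88969/7232412 ≈ 0.012301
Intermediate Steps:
Y(l) = 1/(2*l)
D(X) = -26 + 2*X (D(X) = (X - 26) + X = (-26 + X) + X = -26 + 2*X)
((-2 + Y(11))² + D(103))/(-10062 + 25005) = ((-2 + (½)/11)² + (-26 + 2*103))/(-10062 + 25005) = ((-2 + (½)*(1/11))² + (-26 + 206))/14943 = ((-2 + 1/22)² + 180)*(1/14943) = ((-43/22)² + 180)*(1/14943) = (1849/484 + 180)*(1/14943) = (88969/484)*(1/14943) = 88969/7232412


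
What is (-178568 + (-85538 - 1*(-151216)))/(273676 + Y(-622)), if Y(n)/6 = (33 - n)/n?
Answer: -35108790/85111271 ≈ -0.41250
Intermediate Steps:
Y(n) = 6*(33 - n)/n (Y(n) = 6*((33 - n)/n) = 6*(33 - n)/n)
(-178568 + (-85538 - 1*(-151216)))/(273676 + Y(-622)) = (-178568 + (-85538 - 1*(-151216)))/(273676 + (-6 + 198/(-622))) = (-178568 + (-85538 + 151216))/(273676 + (-6 + 198*(-1/622))) = (-178568 + 65678)/(273676 + (-6 - 99/311)) = -112890/(273676 - 1965/311) = -112890/85111271/311 = -112890*311/85111271 = -35108790/85111271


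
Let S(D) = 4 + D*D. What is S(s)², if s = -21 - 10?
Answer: 931225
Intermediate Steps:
s = -31
S(D) = 4 + D²
S(s)² = (4 + (-31)²)² = (4 + 961)² = 965² = 931225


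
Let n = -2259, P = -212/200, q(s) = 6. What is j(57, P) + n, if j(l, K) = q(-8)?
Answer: -2253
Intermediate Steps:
P = -53/50 (P = -212*1/200 = -53/50 ≈ -1.0600)
j(l, K) = 6
j(57, P) + n = 6 - 2259 = -2253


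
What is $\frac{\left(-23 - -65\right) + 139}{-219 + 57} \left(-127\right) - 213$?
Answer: $- \frac{11519}{162} \approx -71.105$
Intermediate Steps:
$\frac{\left(-23 - -65\right) + 139}{-219 + 57} \left(-127\right) - 213 = \frac{\left(-23 + 65\right) + 139}{-162} \left(-127\right) - 213 = \left(42 + 139\right) \left(- \frac{1}{162}\right) \left(-127\right) - 213 = 181 \left(- \frac{1}{162}\right) \left(-127\right) - 213 = \left(- \frac{181}{162}\right) \left(-127\right) - 213 = \frac{22987}{162} - 213 = - \frac{11519}{162}$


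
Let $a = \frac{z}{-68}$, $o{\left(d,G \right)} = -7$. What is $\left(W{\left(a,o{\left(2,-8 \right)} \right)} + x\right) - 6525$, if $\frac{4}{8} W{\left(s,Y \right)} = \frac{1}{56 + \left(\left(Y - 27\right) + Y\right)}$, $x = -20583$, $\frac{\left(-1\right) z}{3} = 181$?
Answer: $- \frac{406618}{15} \approx -27108.0$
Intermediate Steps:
$z = -543$ ($z = \left(-3\right) 181 = -543$)
$a = \frac{543}{68}$ ($a = - \frac{543}{-68} = \left(-543\right) \left(- \frac{1}{68}\right) = \frac{543}{68} \approx 7.9853$)
$W{\left(s,Y \right)} = \frac{2}{29 + 2 Y}$ ($W{\left(s,Y \right)} = \frac{2}{56 + \left(\left(Y - 27\right) + Y\right)} = \frac{2}{56 + \left(\left(-27 + Y\right) + Y\right)} = \frac{2}{56 + \left(-27 + 2 Y\right)} = \frac{2}{29 + 2 Y}$)
$\left(W{\left(a,o{\left(2,-8 \right)} \right)} + x\right) - 6525 = \left(\frac{2}{29 + 2 \left(-7\right)} - 20583\right) - 6525 = \left(\frac{2}{29 - 14} - 20583\right) - 6525 = \left(\frac{2}{15} - 20583\right) - 6525 = - \frac{308743}{15} - 6525 = - \frac{406618}{15}$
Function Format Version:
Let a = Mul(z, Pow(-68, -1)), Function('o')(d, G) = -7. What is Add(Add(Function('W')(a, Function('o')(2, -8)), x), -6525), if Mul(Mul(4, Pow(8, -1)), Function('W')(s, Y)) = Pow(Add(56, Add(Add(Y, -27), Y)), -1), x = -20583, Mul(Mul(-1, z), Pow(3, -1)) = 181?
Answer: Rational(-406618, 15) ≈ -27108.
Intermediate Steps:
z = -543 (z = Mul(-3, 181) = -543)
a = Rational(543, 68) (a = Mul(-543, Pow(-68, -1)) = Mul(-543, Rational(-1, 68)) = Rational(543, 68) ≈ 7.9853)
Function('W')(s, Y) = Mul(2, Pow(Add(29, Mul(2, Y)), -1)) (Function('W')(s, Y) = Mul(2, Pow(Add(56, Add(Add(Y, -27), Y)), -1)) = Mul(2, Pow(Add(56, Add(Add(-27, Y), Y)), -1)) = Mul(2, Pow(Add(56, Add(-27, Mul(2, Y))), -1)) = Mul(2, Pow(Add(29, Mul(2, Y)), -1)))
Add(Add(Function('W')(a, Function('o')(2, -8)), x), -6525) = Add(Add(Mul(2, Pow(Add(29, Mul(2, -7)), -1)), -20583), -6525) = Add(Add(Mul(2, Pow(Add(29, -14), -1)), -20583), -6525) = Add(Add(Mul(2, Pow(15, -1)), -20583), -6525) = Add(Add(Mul(2, Rational(1, 15)), -20583), -6525) = Add(Add(Rational(2, 15), -20583), -6525) = Add(Rational(-308743, 15), -6525) = Rational(-406618, 15)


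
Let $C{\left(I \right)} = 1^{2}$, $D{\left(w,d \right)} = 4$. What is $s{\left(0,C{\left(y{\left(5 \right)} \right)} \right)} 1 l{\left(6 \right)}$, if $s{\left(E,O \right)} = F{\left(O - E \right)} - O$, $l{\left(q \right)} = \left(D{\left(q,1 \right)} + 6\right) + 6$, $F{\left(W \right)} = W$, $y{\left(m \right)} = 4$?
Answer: $0$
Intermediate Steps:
$C{\left(I \right)} = 1$
$l{\left(q \right)} = 16$ ($l{\left(q \right)} = \left(4 + 6\right) + 6 = 10 + 6 = 16$)
$s{\left(E,O \right)} = - E$ ($s{\left(E,O \right)} = \left(O - E\right) - O = - E$)
$s{\left(0,C{\left(y{\left(5 \right)} \right)} \right)} 1 l{\left(6 \right)} = \left(-1\right) 0 \cdot 1 \cdot 16 = 0 \cdot 1 \cdot 16 = 0 \cdot 16 = 0$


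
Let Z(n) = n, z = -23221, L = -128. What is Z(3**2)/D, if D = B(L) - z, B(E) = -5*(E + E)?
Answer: 3/8167 ≈ 0.00036733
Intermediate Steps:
B(E) = -10*E
D = 24501 (D = -10*(-128) - 1*(-23221) = 1280 + 23221 = 24501)
Z(3**2)/D = 3**2/24501 = 9*(1/24501) = 3/8167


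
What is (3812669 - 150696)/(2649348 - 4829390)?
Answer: -3661973/2180042 ≈ -1.6798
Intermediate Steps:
(3812669 - 150696)/(2649348 - 4829390) = 3661973/(-2180042) = 3661973*(-1/2180042) = -3661973/2180042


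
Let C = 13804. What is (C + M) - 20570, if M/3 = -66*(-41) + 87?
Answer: 1613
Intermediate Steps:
M = 8379 (M = 3*(-66*(-41) + 87) = 3*(2706 + 87) = 3*2793 = 8379)
(C + M) - 20570 = (13804 + 8379) - 20570 = 22183 - 20570 = 1613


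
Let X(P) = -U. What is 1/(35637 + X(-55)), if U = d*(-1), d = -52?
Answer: 1/35585 ≈ 2.8102e-5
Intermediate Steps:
U = 52 (U = -52*(-1) = 52)
X(P) = -52 (X(P) = -1*52 = -52)
1/(35637 + X(-55)) = 1/(35637 - 52) = 1/35585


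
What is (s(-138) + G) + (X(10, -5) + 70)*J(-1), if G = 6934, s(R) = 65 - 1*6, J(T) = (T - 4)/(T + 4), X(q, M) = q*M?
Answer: 20879/3 ≈ 6959.7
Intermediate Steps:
X(q, M) = M*q
J(T) = (-4 + T)/(4 + T)
s(R) = 59 (s(R) = 65 - 6 = 59)
(s(-138) + G) + (X(10, -5) + 70)*J(-1) = (59 + 6934) + (-5*10 + 70)*((-4 - 1)/(4 - 1)) = 6993 + (-50 + 70)*(-5/3) = 6993 + 20*((1/3)*(-5)) = 6993 + 20*(-5/3) = 6993 - 100/3 = 20879/3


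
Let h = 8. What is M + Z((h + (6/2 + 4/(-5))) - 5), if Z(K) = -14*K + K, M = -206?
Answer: -1368/5 ≈ -273.60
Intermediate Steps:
Z(K) = -13*K
M + Z((h + (6/2 + 4/(-5))) - 5) = -206 - 13*((8 + (6/2 + 4/(-5))) - 5) = -206 - 13*((8 + (6*(½) + 4*(-⅕))) - 5) = -206 - 13*((8 + (3 - ⅘)) - 5) = -206 - 13*((8 + 11/5) - 5) = -206 - 13*(51/5 - 5) = -206 - 13*26/5 = -206 - 338/5 = -1368/5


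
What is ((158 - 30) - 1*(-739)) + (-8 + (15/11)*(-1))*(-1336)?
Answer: 147145/11 ≈ 13377.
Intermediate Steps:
((158 - 30) - 1*(-739)) + (-8 + (15/11)*(-1))*(-1336) = (128 + 739) + (-8 + (15*(1/11))*(-1))*(-1336) = 867 + (-8 + (15/11)*(-1))*(-1336) = 867 + (-8 - 15/11)*(-1336) = 867 - 103/11*(-1336) = 867 + 137608/11 = 147145/11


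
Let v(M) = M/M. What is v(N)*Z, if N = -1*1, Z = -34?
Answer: -34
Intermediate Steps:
N = -1
v(M) = 1
v(N)*Z = 1*(-34) = -34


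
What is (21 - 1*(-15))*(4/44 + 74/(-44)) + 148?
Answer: 998/11 ≈ 90.727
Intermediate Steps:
(21 - 1*(-15))*(4/44 + 74/(-44)) + 148 = (21 + 15)*(4*(1/44) + 74*(-1/44)) + 148 = 36*(1/11 - 37/22) + 148 = 36*(-35/22) + 148 = -630/11 + 148 = 998/11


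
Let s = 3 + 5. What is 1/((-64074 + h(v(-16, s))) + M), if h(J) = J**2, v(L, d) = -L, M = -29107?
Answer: -1/92925 ≈ -1.0761e-5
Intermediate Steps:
s = 8
1/((-64074 + h(v(-16, s))) + M) = 1/((-64074 + (-1*(-16))**2) - 29107) = 1/((-64074 + 16**2) - 29107) = 1/((-64074 + 256) - 29107) = 1/(-63818 - 29107) = 1/(-92925) = -1/92925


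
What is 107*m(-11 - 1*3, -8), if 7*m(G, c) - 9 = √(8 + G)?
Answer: 963/7 + 107*I*√6/7 ≈ 137.57 + 37.442*I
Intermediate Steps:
m(G, c) = 9/7 + √(8 + G)/7
107*m(-11 - 1*3, -8) = 107*(9/7 + √(8 + (-11 - 1*3))/7) = 107*(9/7 + √(8 + (-11 - 3))/7) = 107*(9/7 + √(8 - 14)/7) = 107*(9/7 + √(-6)/7) = 107*(9/7 + (I*√6)/7) = 107*(9/7 + I*√6/7) = 963/7 + 107*I*√6/7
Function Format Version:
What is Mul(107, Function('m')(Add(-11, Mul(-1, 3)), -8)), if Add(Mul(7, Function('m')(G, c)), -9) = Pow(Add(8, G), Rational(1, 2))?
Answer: Add(Rational(963, 7), Mul(Rational(107, 7), I, Pow(6, Rational(1, 2)))) ≈ Add(137.57, Mul(37.442, I))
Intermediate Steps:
Function('m')(G, c) = Add(Rational(9, 7), Mul(Rational(1, 7), Pow(Add(8, G), Rational(1, 2))))
Mul(107, Function('m')(Add(-11, Mul(-1, 3)), -8)) = Mul(107, Add(Rational(9, 7), Mul(Rational(1, 7), Pow(Add(8, Add(-11, Mul(-1, 3))), Rational(1, 2))))) = Mul(107, Add(Rational(9, 7), Mul(Rational(1, 7), Pow(Add(8, Add(-11, -3)), Rational(1, 2))))) = Mul(107, Add(Rational(9, 7), Mul(Rational(1, 7), Pow(Add(8, -14), Rational(1, 2))))) = Mul(107, Add(Rational(9, 7), Mul(Rational(1, 7), Pow(-6, Rational(1, 2))))) = Mul(107, Add(Rational(9, 7), Mul(Rational(1, 7), Mul(I, Pow(6, Rational(1, 2)))))) = Mul(107, Add(Rational(9, 7), Mul(Rational(1, 7), I, Pow(6, Rational(1, 2))))) = Add(Rational(963, 7), Mul(Rational(107, 7), I, Pow(6, Rational(1, 2))))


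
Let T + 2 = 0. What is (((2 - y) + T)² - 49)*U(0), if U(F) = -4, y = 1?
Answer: 192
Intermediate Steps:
T = -2 (T = -2 + 0 = -2)
(((2 - y) + T)² - 49)*U(0) = (((2 - 1*1) - 2)² - 49)*(-4) = (((2 - 1) - 2)² - 49)*(-4) = ((1 - 2)² - 49)*(-4) = ((-1)² - 49)*(-4) = (1 - 49)*(-4) = -48*(-4) = 192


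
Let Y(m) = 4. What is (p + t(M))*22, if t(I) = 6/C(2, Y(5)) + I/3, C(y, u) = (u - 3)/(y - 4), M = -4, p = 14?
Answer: 44/3 ≈ 14.667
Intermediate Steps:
C(y, u) = (-3 + u)/(-4 + y)
t(I) = -12 + I/3 (t(I) = 6/(((-3 + 4)/(-4 + 2))) + I/3 = 6/((1/(-2))) + I*(⅓) = 6/((-½*1)) + I/3 = 6/(-½) + I/3 = 6*(-2) + I/3 = -12 + I/3)
(p + t(M))*22 = (14 + (-12 + (⅓)*(-4)))*22 = (14 + (-12 - 4/3))*22 = (14 - 40/3)*22 = (⅔)*22 = 44/3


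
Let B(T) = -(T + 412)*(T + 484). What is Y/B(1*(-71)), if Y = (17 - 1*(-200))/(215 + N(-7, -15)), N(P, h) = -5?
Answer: -1/136290 ≈ -7.3373e-6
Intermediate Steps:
Y = 31/30 (Y = (17 - 1*(-200))/(215 - 5) = (17 + 200)/210 = 217*(1/210) = 31/30 ≈ 1.0333)
B(T) = -(412 + T)*(484 + T)
Y/B(1*(-71)) = 31/(30*(-199408 - (1*(-71))² - 896*(-71))) = 31/(30*(-199408 - 1*(-71)² - 896*(-71))) = 31/(30*(-199408 - 1*5041 + 63616)) = 31/(30*(-199408 - 5041 + 63616)) = (31/30)/(-140833) = (31/30)*(-1/140833) = -1/136290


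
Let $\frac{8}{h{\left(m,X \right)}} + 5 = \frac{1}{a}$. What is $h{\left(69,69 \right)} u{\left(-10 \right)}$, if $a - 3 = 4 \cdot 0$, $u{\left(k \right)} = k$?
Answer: $\frac{120}{7} \approx 17.143$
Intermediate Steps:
$a = 3$ ($a = 3 + 4 \cdot 0 = 3 + 0 = 3$)
$h{\left(m,X \right)} = - \frac{12}{7}$ ($h{\left(m,X \right)} = \frac{8}{-5 + \frac{1}{3}} = \frac{8}{- \frac{14}{3}} = 8 \left(- \frac{3}{14}\right) = - \frac{12}{7}$)
$h{\left(69,69 \right)} u{\left(-10 \right)} = \left(- \frac{12}{7}\right) \left(-10\right) = \frac{120}{7}$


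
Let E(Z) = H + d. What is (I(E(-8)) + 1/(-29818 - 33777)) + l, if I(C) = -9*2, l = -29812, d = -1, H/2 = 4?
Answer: -1897038851/63595 ≈ -29830.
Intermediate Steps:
H = 8 (H = 2*4 = 8)
E(Z) = 7 (E(Z) = 8 - 1 = 7)
I(C) = -18
(I(E(-8)) + 1/(-29818 - 33777)) + l = (-18 + 1/(-29818 - 33777)) - 29812 = (-18 + 1/(-63595)) - 29812 = (-18 - 1/63595) - 29812 = -1144711/63595 - 29812 = -1897038851/63595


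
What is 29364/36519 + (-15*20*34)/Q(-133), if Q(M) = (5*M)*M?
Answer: 21186716/30761171 ≈ 0.68875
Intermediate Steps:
Q(M) = 5*M²
29364/36519 + (-15*20*34)/Q(-133) = 29364/36519 + (-15*20*34)/((5*(-133)²)) = 29364*(1/36519) + (-300*34)/((5*17689)) = 9788/12173 - 10200/88445 = 9788/12173 - 10200*1/88445 = 9788/12173 - 2040/17689 = 21186716/30761171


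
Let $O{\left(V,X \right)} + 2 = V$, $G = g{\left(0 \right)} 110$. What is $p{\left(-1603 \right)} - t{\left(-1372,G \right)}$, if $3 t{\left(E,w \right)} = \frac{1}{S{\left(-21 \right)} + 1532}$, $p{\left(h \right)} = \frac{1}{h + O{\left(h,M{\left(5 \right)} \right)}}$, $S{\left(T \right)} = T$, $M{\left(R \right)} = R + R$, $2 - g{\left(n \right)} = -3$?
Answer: $- \frac{7741}{14541864} \approx -0.00053233$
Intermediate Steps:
$g{\left(n \right)} = 5$ ($g{\left(n \right)} = 2 - -3 = 2 + 3 = 5$)
$G = 550$ ($G = 5 \cdot 110 = 550$)
$M{\left(R \right)} = 2 R$
$O{\left(V,X \right)} = -2 + V$
$p{\left(h \right)} = \frac{1}{-2 + 2 h}$ ($p{\left(h \right)} = \frac{1}{h + \left(-2 + h\right)} = \frac{1}{-2 + 2 h}$)
$t{\left(E,w \right)} = \frac{1}{4533}$ ($t{\left(E,w \right)} = \frac{1}{3 \left(-21 + 1532\right)} = \frac{1}{3 \cdot 1511} = \frac{1}{3} \cdot \frac{1}{1511} = \frac{1}{4533}$)
$p{\left(-1603 \right)} - t{\left(-1372,G \right)} = \frac{1}{2 \left(-1 - 1603\right)} - \frac{1}{4533} = \frac{1}{2 \left(-1604\right)} - \frac{1}{4533} = \frac{1}{2} \left(- \frac{1}{1604}\right) - \frac{1}{4533} = - \frac{1}{3208} - \frac{1}{4533} = - \frac{7741}{14541864}$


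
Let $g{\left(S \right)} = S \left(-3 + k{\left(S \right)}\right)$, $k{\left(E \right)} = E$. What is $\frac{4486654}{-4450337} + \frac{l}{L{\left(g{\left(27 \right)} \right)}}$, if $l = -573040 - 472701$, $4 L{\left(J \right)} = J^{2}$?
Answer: $- \frac{5124890855021}{467178576912} \approx -10.97$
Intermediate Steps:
$g{\left(S \right)} = S \left(-3 + S\right)$
$L{\left(J \right)} = \frac{J^{2}}{4}$
$l = -1045741$ ($l = -573040 - 472701 = -1045741$)
$\frac{4486654}{-4450337} + \frac{l}{L{\left(g{\left(27 \right)} \right)}} = \frac{4486654}{-4450337} - \frac{1045741}{\frac{1}{4} \left(27 \left(-3 + 27\right)\right)^{2}} = 4486654 \left(- \frac{1}{4450337}\right) - \frac{1045741}{\frac{1}{4} \left(27 \cdot 24\right)^{2}} = - \frac{4486654}{4450337} - \frac{1045741}{\frac{1}{4} \cdot 648^{2}} = - \frac{4486654}{4450337} - \frac{1045741}{\frac{1}{4} \cdot 419904} = - \frac{4486654}{4450337} - \frac{1045741}{104976} = - \frac{5124890855021}{467178576912}$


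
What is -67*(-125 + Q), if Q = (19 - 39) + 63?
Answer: 5494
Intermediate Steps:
Q = 43 (Q = -20 + 63 = 43)
-67*(-125 + Q) = -67*(-125 + 43) = -67*(-82) = 5494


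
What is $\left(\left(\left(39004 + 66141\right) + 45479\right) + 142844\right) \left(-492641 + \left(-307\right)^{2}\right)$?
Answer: $-116915303456$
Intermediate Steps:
$\left(\left(\left(39004 + 66141\right) + 45479\right) + 142844\right) \left(-492641 + \left(-307\right)^{2}\right) = \left(\left(105145 + 45479\right) + 142844\right) \left(-492641 + 94249\right) = \left(150624 + 142844\right) \left(-398392\right) = 293468 \left(-398392\right) = -116915303456$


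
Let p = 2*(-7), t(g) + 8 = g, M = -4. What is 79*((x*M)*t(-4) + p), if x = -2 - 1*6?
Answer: -31442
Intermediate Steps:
x = -8 (x = -2 - 6 = -8)
t(g) = -8 + g
p = -14
79*((x*M)*t(-4) + p) = 79*((-8*(-4))*(-8 - 4) - 14) = 79*(32*(-12) - 14) = 79*(-384 - 14) = 79*(-398) = -31442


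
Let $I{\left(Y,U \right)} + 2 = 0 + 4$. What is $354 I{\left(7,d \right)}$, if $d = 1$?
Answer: $708$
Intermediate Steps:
$I{\left(Y,U \right)} = 2$ ($I{\left(Y,U \right)} = -2 + \left(0 + 4\right) = -2 + 4 = 2$)
$354 I{\left(7,d \right)} = 354 \cdot 2 = 708$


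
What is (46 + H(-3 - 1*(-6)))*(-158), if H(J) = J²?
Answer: -8690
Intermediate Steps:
(46 + H(-3 - 1*(-6)))*(-158) = (46 + (-3 - 1*(-6))²)*(-158) = (46 + (-3 + 6)²)*(-158) = (46 + 3²)*(-158) = (46 + 9)*(-158) = 55*(-158) = -8690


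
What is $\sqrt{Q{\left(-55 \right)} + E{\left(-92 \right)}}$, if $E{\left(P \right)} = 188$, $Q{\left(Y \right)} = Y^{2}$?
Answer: $3 \sqrt{357} \approx 56.683$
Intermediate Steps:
$\sqrt{Q{\left(-55 \right)} + E{\left(-92 \right)}} = \sqrt{\left(-55\right)^{2} + 188} = \sqrt{3025 + 188} = \sqrt{3213} = 3 \sqrt{357}$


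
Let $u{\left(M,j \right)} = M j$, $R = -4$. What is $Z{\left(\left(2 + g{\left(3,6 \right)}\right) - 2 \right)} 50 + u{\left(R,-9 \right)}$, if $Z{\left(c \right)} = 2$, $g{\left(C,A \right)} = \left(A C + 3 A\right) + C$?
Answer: $136$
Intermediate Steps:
$g{\left(C,A \right)} = C + 3 A + A C$ ($g{\left(C,A \right)} = \left(3 A + A C\right) + C = C + 3 A + A C$)
$Z{\left(\left(2 + g{\left(3,6 \right)}\right) - 2 \right)} 50 + u{\left(R,-9 \right)} = 2 \cdot 50 - -36 = 100 + 36 = 136$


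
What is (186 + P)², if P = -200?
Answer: 196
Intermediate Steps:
(186 + P)² = (186 - 200)² = (-14)² = 196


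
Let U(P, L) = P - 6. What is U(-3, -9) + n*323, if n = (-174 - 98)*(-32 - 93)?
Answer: 10981991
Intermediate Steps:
n = 34000 (n = -272*(-125) = 34000)
U(P, L) = -6 + P
U(-3, -9) + n*323 = (-6 - 3) + 34000*323 = -9 + 10982000 = 10981991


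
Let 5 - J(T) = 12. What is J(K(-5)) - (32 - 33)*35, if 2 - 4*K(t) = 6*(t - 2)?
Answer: 28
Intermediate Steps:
K(t) = 7/2 - 3*t/2 (K(t) = ½ - 3*(t - 2)/2 = ½ - 3*(-2 + t)/2 = ½ - (-12 + 6*t)/4 = ½ + (3 - 3*t/2) = 7/2 - 3*t/2)
J(T) = -7 (J(T) = 5 - 1*12 = 5 - 12 = -7)
J(K(-5)) - (32 - 33)*35 = -7 - (32 - 33)*35 = -7 - (-1)*35 = -7 - 1*(-35) = -7 + 35 = 28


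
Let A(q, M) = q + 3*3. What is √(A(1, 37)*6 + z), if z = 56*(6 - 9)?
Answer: 6*I*√3 ≈ 10.392*I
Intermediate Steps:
A(q, M) = 9 + q (A(q, M) = q + 9 = 9 + q)
z = -168 (z = 56*(-3) = -168)
√(A(1, 37)*6 + z) = √((9 + 1)*6 - 168) = √(10*6 - 168) = √(60 - 168) = √(-108) = 6*I*√3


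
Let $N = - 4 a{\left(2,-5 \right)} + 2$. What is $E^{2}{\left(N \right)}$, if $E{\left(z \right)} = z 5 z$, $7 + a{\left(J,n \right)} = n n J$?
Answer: $20880250000$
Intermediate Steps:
$a{\left(J,n \right)} = -7 + J n^{2}$ ($a{\left(J,n \right)} = -7 + n n J = -7 + n^{2} J = -7 + J n^{2}$)
$N = -170$ ($N = - 4 \left(-7 + 2 \left(-5\right)^{2}\right) + 2 = - 4 \left(-7 + 2 \cdot 25\right) + 2 = - 4 \left(-7 + 50\right) + 2 = \left(-4\right) 43 + 2 = -172 + 2 = -170$)
$E{\left(z \right)} = 5 z^{2}$ ($E{\left(z \right)} = 5 z z = 5 z^{2}$)
$E^{2}{\left(N \right)} = \left(5 \left(-170\right)^{2}\right)^{2} = \left(5 \cdot 28900\right)^{2} = 144500^{2} = 20880250000$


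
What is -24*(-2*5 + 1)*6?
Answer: 1296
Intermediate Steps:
-24*(-2*5 + 1)*6 = -24*(-10 + 1)*6 = -24*(-9)*6 = 216*6 = 1296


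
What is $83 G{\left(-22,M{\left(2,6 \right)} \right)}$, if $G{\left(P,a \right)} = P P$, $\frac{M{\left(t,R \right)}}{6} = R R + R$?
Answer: $40172$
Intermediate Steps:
$M{\left(t,R \right)} = 6 R + 6 R^{2}$ ($M{\left(t,R \right)} = 6 \left(R R + R\right) = 6 \left(R^{2} + R\right) = 6 \left(R + R^{2}\right) = 6 R + 6 R^{2}$)
$G{\left(P,a \right)} = P^{2}$
$83 G{\left(-22,M{\left(2,6 \right)} \right)} = 83 \left(-22\right)^{2} = 83 \cdot 484 = 40172$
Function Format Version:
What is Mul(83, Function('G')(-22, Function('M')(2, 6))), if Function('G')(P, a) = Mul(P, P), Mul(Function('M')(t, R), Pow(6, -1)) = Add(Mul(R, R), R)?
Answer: 40172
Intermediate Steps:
Function('M')(t, R) = Add(Mul(6, R), Mul(6, Pow(R, 2))) (Function('M')(t, R) = Mul(6, Add(Mul(R, R), R)) = Mul(6, Add(Pow(R, 2), R)) = Mul(6, Add(R, Pow(R, 2))) = Add(Mul(6, R), Mul(6, Pow(R, 2))))
Function('G')(P, a) = Pow(P, 2)
Mul(83, Function('G')(-22, Function('M')(2, 6))) = Mul(83, Pow(-22, 2)) = Mul(83, 484) = 40172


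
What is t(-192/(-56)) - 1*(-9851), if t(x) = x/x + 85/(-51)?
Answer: 29551/3 ≈ 9850.3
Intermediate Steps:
t(x) = -⅔ (t(x) = 1 + 85*(-1/51) = 1 - 5/3 = -⅔)
t(-192/(-56)) - 1*(-9851) = -⅔ - 1*(-9851) = -⅔ + 9851 = 29551/3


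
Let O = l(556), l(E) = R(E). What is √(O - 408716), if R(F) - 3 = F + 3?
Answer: I*√408154 ≈ 638.87*I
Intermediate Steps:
R(F) = 6 + F (R(F) = 3 + (F + 3) = 3 + (3 + F) = 6 + F)
l(E) = 6 + E
O = 562 (O = 6 + 556 = 562)
√(O - 408716) = √(562 - 408716) = √(-408154) = I*√408154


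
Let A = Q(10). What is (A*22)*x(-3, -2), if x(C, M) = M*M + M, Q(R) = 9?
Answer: 396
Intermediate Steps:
A = 9
x(C, M) = M + M**2 (x(C, M) = M**2 + M = M + M**2)
(A*22)*x(-3, -2) = (9*22)*(-2*(1 - 2)) = 198*(-2*(-1)) = 198*2 = 396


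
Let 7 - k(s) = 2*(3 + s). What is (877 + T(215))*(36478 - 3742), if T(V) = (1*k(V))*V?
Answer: -2990695488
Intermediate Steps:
k(s) = 1 - 2*s (k(s) = 7 - 2*(3 + s) = 7 - (6 + 2*s) = 7 + (-6 - 2*s) = 1 - 2*s)
T(V) = V*(1 - 2*V) (T(V) = (1*(1 - 2*V))*V = (1 - 2*V)*V = V*(1 - 2*V))
(877 + T(215))*(36478 - 3742) = (877 + 215*(1 - 2*215))*(36478 - 3742) = (877 + 215*(1 - 430))*32736 = (877 + 215*(-429))*32736 = (877 - 92235)*32736 = -91358*32736 = -2990695488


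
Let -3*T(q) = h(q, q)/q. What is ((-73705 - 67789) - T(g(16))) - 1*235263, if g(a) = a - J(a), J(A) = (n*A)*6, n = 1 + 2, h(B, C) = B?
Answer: -1130270/3 ≈ -3.7676e+5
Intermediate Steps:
n = 3
J(A) = 18*A (J(A) = (3*A)*6 = 18*A)
g(a) = -17*a (g(a) = a - 18*a = -17*a)
T(q) = -⅓ (T(q) = -q/(3*q) = -⅓*1 = -⅓)
((-73705 - 67789) - T(g(16))) - 1*235263 = ((-73705 - 67789) - 1*(-⅓)) - 1*235263 = (-141494 + ⅓) - 235263 = -424481/3 - 235263 = -1130270/3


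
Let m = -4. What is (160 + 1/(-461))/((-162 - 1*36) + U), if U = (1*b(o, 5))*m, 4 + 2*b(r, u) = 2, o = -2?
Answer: -73759/89434 ≈ -0.82473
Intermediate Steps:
b(r, u) = -1 (b(r, u) = -2 + (½)*2 = -2 + 1 = -1)
U = 4 (U = (1*(-1))*(-4) = -1*(-4) = 4)
(160 + 1/(-461))/((-162 - 1*36) + U) = (160 + 1/(-461))/((-162 - 1*36) + 4) = (160 - 1/461)/((-162 - 36) + 4) = 73759/(461*(-198 + 4)) = (73759/461)/(-194) = (73759/461)*(-1/194) = -73759/89434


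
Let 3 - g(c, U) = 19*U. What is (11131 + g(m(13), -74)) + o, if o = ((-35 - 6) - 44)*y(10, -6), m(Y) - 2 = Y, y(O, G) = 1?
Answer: 12455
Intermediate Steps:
m(Y) = 2 + Y
g(c, U) = 3 - 19*U
o = -85 (o = ((-35 - 6) - 44)*1 = (-41 - 44)*1 = -85*1 = -85)
(11131 + g(m(13), -74)) + o = (11131 + (3 - 19*(-74))) - 85 = (11131 + (3 + 1406)) - 85 = (11131 + 1409) - 85 = 12540 - 85 = 12455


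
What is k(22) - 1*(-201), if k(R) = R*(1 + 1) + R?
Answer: 267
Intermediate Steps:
k(R) = 3*R (k(R) = R*2 + R = 2*R + R = 3*R)
k(22) - 1*(-201) = 3*22 - 1*(-201) = 66 + 201 = 267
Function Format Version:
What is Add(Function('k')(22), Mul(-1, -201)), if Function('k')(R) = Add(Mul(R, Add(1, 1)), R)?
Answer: 267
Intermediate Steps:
Function('k')(R) = Mul(3, R) (Function('k')(R) = Add(Mul(R, 2), R) = Add(Mul(2, R), R) = Mul(3, R))
Add(Function('k')(22), Mul(-1, -201)) = Add(Mul(3, 22), Mul(-1, -201)) = Add(66, 201) = 267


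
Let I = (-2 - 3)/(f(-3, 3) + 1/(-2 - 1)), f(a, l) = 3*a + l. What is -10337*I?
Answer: -155055/19 ≈ -8160.8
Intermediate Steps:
f(a, l) = l + 3*a
I = 15/19 (I = (-2 - 3)/((3 + 3*(-3)) + 1/(-2 - 1)) = -5/((3 - 9) + 1/(-3)) = -5/(-6 - ⅓) = -5/(-19/3) = -5*(-3/19) = 15/19 ≈ 0.78947)
-10337*I = -10337*15/19 = -155055/19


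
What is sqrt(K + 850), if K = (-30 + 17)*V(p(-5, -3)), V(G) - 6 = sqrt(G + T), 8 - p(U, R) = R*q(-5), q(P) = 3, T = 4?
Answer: sqrt(772 - 13*sqrt(21)) ≈ 26.691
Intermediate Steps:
p(U, R) = 8 - 3*R (p(U, R) = 8 - R*3 = 8 - 3*R)
V(G) = 6 + sqrt(4 + G) (V(G) = 6 + sqrt(G + 4) = 6 + sqrt(4 + G))
K = -78 - 13*sqrt(21) (K = (-30 + 17)*(6 + sqrt(4 + (8 - 3*(-3)))) = -13*(6 + sqrt(4 + (8 + 9))) = -13*(6 + sqrt(4 + 17)) = -13*(6 + sqrt(21)) = -78 - 13*sqrt(21) ≈ -137.57)
sqrt(K + 850) = sqrt((-78 - 13*sqrt(21)) + 850) = sqrt(772 - 13*sqrt(21))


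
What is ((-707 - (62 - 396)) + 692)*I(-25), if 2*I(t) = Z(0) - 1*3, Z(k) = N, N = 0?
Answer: -957/2 ≈ -478.50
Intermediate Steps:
Z(k) = 0
I(t) = -3/2 (I(t) = (0 - 1*3)/2 = (0 - 3)/2 = (½)*(-3) = -3/2)
((-707 - (62 - 396)) + 692)*I(-25) = ((-707 - (62 - 396)) + 692)*(-3/2) = ((-707 - 1*(-334)) + 692)*(-3/2) = ((-707 + 334) + 692)*(-3/2) = (-373 + 692)*(-3/2) = 319*(-3/2) = -957/2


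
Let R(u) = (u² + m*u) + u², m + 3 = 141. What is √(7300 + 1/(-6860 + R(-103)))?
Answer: √1051201/12 ≈ 85.440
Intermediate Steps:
m = 138 (m = -3 + 141 = 138)
R(u) = 2*u² + 138*u (R(u) = (u² + 138*u) + u² = 2*u² + 138*u)
√(7300 + 1/(-6860 + R(-103))) = √(7300 + 1/(-6860 + 2*(-103)*(69 - 103))) = √(7300 + 1/(-6860 + 2*(-103)*(-34))) = √(7300 + 1/(-6860 + 7004)) = √(7300 + 1/144) = √(1051201/144) = √1051201/12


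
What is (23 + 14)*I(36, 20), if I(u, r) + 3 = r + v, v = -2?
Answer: 555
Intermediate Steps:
I(u, r) = -5 + r (I(u, r) = -3 + (r - 2) = -3 + (-2 + r) = -5 + r)
(23 + 14)*I(36, 20) = (23 + 14)*(-5 + 20) = 37*15 = 555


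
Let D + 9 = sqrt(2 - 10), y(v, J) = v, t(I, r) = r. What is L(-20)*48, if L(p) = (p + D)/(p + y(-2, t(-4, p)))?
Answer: 696/11 - 48*I*sqrt(2)/11 ≈ 63.273 - 6.1711*I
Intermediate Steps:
D = -9 + 2*I*sqrt(2) (D = -9 + sqrt(2 - 10) = -9 + sqrt(-8) = -9 + 2*I*sqrt(2) ≈ -9.0 + 2.8284*I)
L(p) = (-9 + p + 2*I*sqrt(2))/(-2 + p) (L(p) = (p + (-9 + 2*I*sqrt(2)))/(p - 2) = (-9 + p + 2*I*sqrt(2))/(-2 + p))
L(-20)*48 = ((-9 - 20 + 2*I*sqrt(2))/(-2 - 20))*48 = ((-29 + 2*I*sqrt(2))/(-22))*48 = -(-29 + 2*I*sqrt(2))/22*48 = (29/22 - I*sqrt(2)/11)*48 = 696/11 - 48*I*sqrt(2)/11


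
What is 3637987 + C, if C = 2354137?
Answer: 5992124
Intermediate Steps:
3637987 + C = 3637987 + 2354137 = 5992124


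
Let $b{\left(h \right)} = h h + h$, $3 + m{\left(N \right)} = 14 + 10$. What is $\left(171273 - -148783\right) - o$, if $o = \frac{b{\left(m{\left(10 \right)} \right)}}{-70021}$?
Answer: $\frac{3201520234}{10003} \approx 3.2006 \cdot 10^{5}$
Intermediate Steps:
$m{\left(N \right)} = 21$ ($m{\left(N \right)} = -3 + \left(14 + 10\right) = -3 + 24 = 21$)
$b{\left(h \right)} = h + h^{2}$ ($b{\left(h \right)} = h^{2} + h = h + h^{2}$)
$o = - \frac{66}{10003}$ ($o = \frac{21 \left(1 + 21\right)}{-70021} = 21 \cdot 22 \left(- \frac{1}{70021}\right) = 462 \left(- \frac{1}{70021}\right) = - \frac{66}{10003} \approx -0.006598$)
$\left(171273 - -148783\right) - o = \left(171273 - -148783\right) - - \frac{66}{10003} = \left(171273 + 148783\right) + \frac{66}{10003} = 320056 + \frac{66}{10003} = \frac{3201520234}{10003}$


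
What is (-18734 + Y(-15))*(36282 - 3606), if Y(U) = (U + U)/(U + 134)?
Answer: -10406727168/17 ≈ -6.1216e+8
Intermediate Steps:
Y(U) = 2*U/(134 + U) (Y(U) = (2*U)/(134 + U) = 2*U/(134 + U))
(-18734 + Y(-15))*(36282 - 3606) = (-18734 + 2*(-15)/(134 - 15))*(36282 - 3606) = (-18734 + 2*(-15)/119)*32676 = (-18734 + 2*(-15)*(1/119))*32676 = (-18734 - 30/119)*32676 = -2229376/119*32676 = -10406727168/17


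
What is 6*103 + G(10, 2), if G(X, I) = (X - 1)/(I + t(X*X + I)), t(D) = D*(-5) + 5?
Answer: 310845/503 ≈ 617.98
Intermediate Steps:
t(D) = 5 - 5*D (t(D) = -5*D + 5 = 5 - 5*D)
G(X, I) = (-1 + X)/(5 - 5*X² - 4*I) (G(X, I) = (X - 1)/(I + (5 - 5*(X*X + I))) = (-1 + X)/(I + (5 - 5*(X² + I))) = (-1 + X)/(I + (5 - 5*(I + X²))) = (-1 + X)/(I + (5 + (-5*I - 5*X²))) = (-1 + X)/(I + (5 - 5*I - 5*X²)) = (-1 + X)/(5 - 5*X² - 4*I))
6*103 + G(10, 2) = 6*103 + (-1 + 10)/(5 - 5*10² - 4*2) = 618 + 9/(5 - 5*100 - 8) = 618 + 9/(5 - 500 - 8) = 618 + 9/(-503) = 618 - 1/503*9 = 618 - 9/503 = 310845/503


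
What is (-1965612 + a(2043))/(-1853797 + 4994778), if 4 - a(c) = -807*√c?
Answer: -1965608/3140981 + 2421*√227/3140981 ≈ -0.61418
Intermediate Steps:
a(c) = 4 + 807*√c (a(c) = 4 - (-807)*√c = 4 + 807*√c)
(-1965612 + a(2043))/(-1853797 + 4994778) = (-1965612 + (4 + 807*√2043))/(-1853797 + 4994778) = (-1965612 + (4 + 807*(3*√227)))/3140981 = (-1965612 + (4 + 2421*√227))*(1/3140981) = (-1965608 + 2421*√227)*(1/3140981) = -1965608/3140981 + 2421*√227/3140981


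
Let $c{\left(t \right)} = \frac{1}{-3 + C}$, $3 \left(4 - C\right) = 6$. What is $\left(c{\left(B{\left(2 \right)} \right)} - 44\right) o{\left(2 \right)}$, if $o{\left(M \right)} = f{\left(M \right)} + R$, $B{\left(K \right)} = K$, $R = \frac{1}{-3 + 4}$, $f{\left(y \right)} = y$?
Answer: $-135$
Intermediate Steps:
$R = 1$ ($R = 1^{-1} = 1$)
$C = 2$ ($C = 4 - 2 = 2$)
$o{\left(M \right)} = 1 + M$ ($o{\left(M \right)} = M + 1 = 1 + M$)
$c{\left(t \right)} = -1$ ($c{\left(t \right)} = \frac{1}{-3 + 2} = \frac{1}{-1} = -1$)
$\left(c{\left(B{\left(2 \right)} \right)} - 44\right) o{\left(2 \right)} = \left(-1 - 44\right) \left(1 + 2\right) = \left(-45\right) 3 = -135$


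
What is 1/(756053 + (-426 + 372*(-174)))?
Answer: 1/690899 ≈ 1.4474e-6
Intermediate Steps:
1/(756053 + (-426 + 372*(-174))) = 1/(756053 + (-426 - 64728)) = 1/(756053 - 65154) = 1/690899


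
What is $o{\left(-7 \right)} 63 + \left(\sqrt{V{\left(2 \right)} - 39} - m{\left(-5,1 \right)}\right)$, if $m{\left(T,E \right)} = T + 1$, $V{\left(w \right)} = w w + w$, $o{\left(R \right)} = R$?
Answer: $-437 + i \sqrt{33} \approx -437.0 + 5.7446 i$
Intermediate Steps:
$V{\left(w \right)} = w + w^{2}$ ($V{\left(w \right)} = w^{2} + w = w + w^{2}$)
$m{\left(T,E \right)} = 1 + T$
$o{\left(-7 \right)} 63 + \left(\sqrt{V{\left(2 \right)} - 39} - m{\left(-5,1 \right)}\right) = \left(-7\right) 63 + \left(\sqrt{2 \left(1 + 2\right) - 39} - \left(1 - 5\right)\right) = -441 + \left(\sqrt{2 \cdot 3 - 39} - -4\right) = -441 + \left(\sqrt{6 - 39} + 4\right) = -441 + \left(\sqrt{-33} + 4\right) = -441 + \left(i \sqrt{33} + 4\right) = -441 + \left(4 + i \sqrt{33}\right) = -437 + i \sqrt{33}$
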